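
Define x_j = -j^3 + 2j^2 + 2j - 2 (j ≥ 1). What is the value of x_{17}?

-4303

x_{17} = -1·17^3 + 2·17^2 + 2·17 - 2 = -4303.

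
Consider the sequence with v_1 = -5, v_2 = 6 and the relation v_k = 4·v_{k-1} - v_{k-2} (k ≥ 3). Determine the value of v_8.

21366

Applying the relation repeatedly:
v_3 = 29;  v_4 = 110;  v_5 = 411;  v_6 = 1534;  v_7 = 5725;  v_8 = 21366.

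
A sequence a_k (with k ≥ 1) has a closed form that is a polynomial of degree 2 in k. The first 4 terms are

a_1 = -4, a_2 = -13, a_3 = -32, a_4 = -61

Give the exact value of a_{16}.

-1189

1st diffs: -9, -19, -29.
2nd diffs: -10, -10 (constant).
Newton forward-difference form: a_k = -4 + (-9)·C(k-1,1) + (-10)·C(k-1,2).
At k = 16: k-1 = 15, so a_{16} = -4 - 135 - 1050 = -1189.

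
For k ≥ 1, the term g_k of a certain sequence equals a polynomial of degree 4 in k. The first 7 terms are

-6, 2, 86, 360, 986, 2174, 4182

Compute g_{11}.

1st diffs: 8, 84, 274, 626, 1188, 2008.
2nd diffs: 76, 190, 352, 562, 820.
3rd diffs: 114, 162, 210, 258.
4th diffs: 48, 48, 48 (constant).
Newton forward-difference form: g_k = -6 + 8·C(k-1,1) + 76·C(k-1,2) + 114·C(k-1,3) + 48·C(k-1,4).
At k = 11: k-1 = 10, so g_{11} = -6 + 80 + 3420 + 13680 + 10080 = 27254.

27254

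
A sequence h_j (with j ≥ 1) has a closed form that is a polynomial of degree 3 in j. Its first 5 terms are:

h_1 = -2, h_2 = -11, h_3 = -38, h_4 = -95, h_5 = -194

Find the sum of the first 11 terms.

1st diffs: -9, -27, -57, -99.
2nd diffs: -18, -30, -42.
3rd diffs: -12, -12 (constant).
Newton forward-difference form: h_j = -2 + (-9)·C(j-1,1) + (-18)·C(j-1,2) + (-12)·C(j-1,3).
Continuing: …, -347, -566, -863, -1250, …, h_{11} = -2342.
Summing j = 1..11 (11 terms) gives -7447.

-7447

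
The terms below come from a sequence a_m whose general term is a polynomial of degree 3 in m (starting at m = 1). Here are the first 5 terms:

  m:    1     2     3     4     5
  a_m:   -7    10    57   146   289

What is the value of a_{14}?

5986

1st diffs: 17, 47, 89, 143.
2nd diffs: 30, 42, 54.
3rd diffs: 12, 12 (constant).
So a_m = 2m^3 + 3m^2 - 6m - 6.
Evaluating at m = 14 gives a_{14} = 5986.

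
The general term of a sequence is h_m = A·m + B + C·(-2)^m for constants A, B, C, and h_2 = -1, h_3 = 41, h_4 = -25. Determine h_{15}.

98393

The three given values yield: 2A + B + 4C = -1; 3A + B - 8C = 41; 4A + B + 16C = -25.
Subtracting the first from the second: A - 12C = 42.
Subtracting the second from the third: A + 24C = -66.
Solving: C = -3, A = 6, then B = -1.
Hence h_{15} = 6·15 + (-1) + (-3)·(-32768) = 98393.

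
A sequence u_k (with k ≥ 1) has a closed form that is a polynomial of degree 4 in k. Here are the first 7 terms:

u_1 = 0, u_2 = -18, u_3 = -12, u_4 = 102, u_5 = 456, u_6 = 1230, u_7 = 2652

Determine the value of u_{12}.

30822

1st diffs: -18, 6, 114, 354, 774, 1422.
2nd diffs: 24, 108, 240, 420, 648.
3rd diffs: 84, 132, 180, 228.
4th diffs: 48, 48, 48 (constant).
Newton forward-difference form: u_k = (-18)·C(k-1,1) + 24·C(k-1,2) + 84·C(k-1,3) + 48·C(k-1,4).
At k = 12: k-1 = 11, so u_{12} = -198 + 1320 + 13860 + 15840 = 30822.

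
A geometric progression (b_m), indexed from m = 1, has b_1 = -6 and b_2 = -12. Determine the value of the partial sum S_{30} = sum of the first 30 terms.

Common ratio r = 2.
b_m = (-6)·2^(m-1).
S = (-6)·(2^30 - 1)/(2 - 1) = (-6)·(1073741824 - 1)/(1) = -6442450938.

-6442450938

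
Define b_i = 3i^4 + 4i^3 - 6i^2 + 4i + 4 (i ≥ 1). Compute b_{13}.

b_{13} = 3·13^4 + 4·13^3 - 6·13^2 + 4·13 + 4 = 93513.

93513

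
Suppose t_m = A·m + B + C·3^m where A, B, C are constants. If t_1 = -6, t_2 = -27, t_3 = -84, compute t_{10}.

-177171

At m = 1, 2, 3: A + B + 3C = -6; 2A + B + 9C = -27; 3A + B + 27C = -84.
Subtracting the first from the second: A + 6C = -21.
Subtracting the second from the third: A + 18C = -57.
Solving: C = -3, A = -3, then B = 6.
Therefore t_{10} = -30 + 6 + (-3)·59049 = -177171.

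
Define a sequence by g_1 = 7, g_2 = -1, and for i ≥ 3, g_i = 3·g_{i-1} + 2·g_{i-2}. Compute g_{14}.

Applying the relation repeatedly:
g_3 = 11, g_4 = 31, g_5 = 115, …, g_{11} = 233435, g_{12} = 831391, g_{13} = 2961043, g_{14} = 10545911.

10545911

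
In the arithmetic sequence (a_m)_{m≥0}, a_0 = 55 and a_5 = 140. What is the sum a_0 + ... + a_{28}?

8497

Common difference d = (140 - 55) / (5 - 0) = 17.
a_m = 55 + (m - 0)·17.
a_{28} = 531; S = 29·(55 + 531)/2 = 8497.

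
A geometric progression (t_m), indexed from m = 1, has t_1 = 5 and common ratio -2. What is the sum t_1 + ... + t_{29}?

t_m = 5·(-2)^(m-1).
S = 5·((-2)^29 - 1)/(-2 - 1) = 5·(-536870912 - 1)/(-3) = 894784855.

894784855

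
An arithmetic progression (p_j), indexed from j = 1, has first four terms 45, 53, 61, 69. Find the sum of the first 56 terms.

14840

Common difference d = 8.
p_j = 45 + (j - 1)·8.
p_{56} = 485; S = 56·(45 + 485)/2 = 14840.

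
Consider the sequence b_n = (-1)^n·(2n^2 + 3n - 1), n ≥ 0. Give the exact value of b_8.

151

(-1)^8 = 1; 2n^2 + 3n - 1 at n=8 is 151; so b_8 = 151.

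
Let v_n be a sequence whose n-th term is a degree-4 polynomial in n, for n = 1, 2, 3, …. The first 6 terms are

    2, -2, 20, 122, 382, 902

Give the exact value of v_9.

5402

1st diffs: -4, 22, 102, 260, 520.
2nd diffs: 26, 80, 158, 260.
3rd diffs: 54, 78, 102.
4th diffs: 24, 24 (constant).
So v_n = n^4 - n^3 - 6n^2 + 6n + 2.
Evaluating at n = 9 gives v_9 = 5402.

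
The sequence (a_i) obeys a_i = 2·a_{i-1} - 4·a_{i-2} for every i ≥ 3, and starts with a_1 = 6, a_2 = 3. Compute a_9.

Applying the relation repeatedly:
a_3 = -18  a_4 = -48  a_5 = -24  a_6 = 144  a_7 = 384  a_8 = 192  a_9 = -1152.

-1152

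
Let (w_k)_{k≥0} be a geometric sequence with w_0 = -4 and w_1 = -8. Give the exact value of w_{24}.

Common ratio r = 2.
w_k = (-4)·2^(k-0).
w_{24} = (-4)·2^24 = -67108864.

-67108864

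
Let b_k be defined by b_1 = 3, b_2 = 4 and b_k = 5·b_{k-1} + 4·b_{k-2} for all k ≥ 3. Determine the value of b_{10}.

Step forward from the initial values:
b_3 = 32, b_4 = 176, b_5 = 1008, b_6 = 5744, b_7 = 32752, b_8 = 186736, b_9 = 1064688, b_{10} = 6070384.

6070384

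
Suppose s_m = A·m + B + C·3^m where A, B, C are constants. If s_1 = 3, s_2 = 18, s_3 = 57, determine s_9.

39387

Plug in m = 1, 2, 3: A + B + 3C = 3; 2A + B + 9C = 18; 3A + B + 27C = 57.
Subtracting the first from the second: A + 6C = 15.
Subtracting the second from the third: A + 18C = 39.
Solving: C = 2, A = 3, then B = -6.
Hence s_9 = 3·9 + (-6) + 2·19683 = 39387.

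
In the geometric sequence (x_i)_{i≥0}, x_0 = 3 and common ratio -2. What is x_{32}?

x_i = 3·(-2)^(i-0).
x_{32} = 3·(-2)^32 = 12884901888.

12884901888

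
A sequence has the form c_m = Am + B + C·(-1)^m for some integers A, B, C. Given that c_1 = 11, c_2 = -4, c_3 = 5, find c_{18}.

At m = 1, 2, 3: A + B - C = 11; 2A + B + C = -4; 3A + B - C = 5.
Subtracting the first from the second: A + 2C = -15.
Subtracting the second from the third: A - 2C = 9.
Solving: C = -6, A = -3, then B = 8.
So c_m = -3·m + 8 + (-6)·(-1)^m; at m=18 this is -52.

-52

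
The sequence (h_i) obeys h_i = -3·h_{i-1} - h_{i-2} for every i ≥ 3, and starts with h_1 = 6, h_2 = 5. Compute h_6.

Step forward from the initial values:
h_3 = -21  h_4 = 58  h_5 = -153  h_6 = 401.

401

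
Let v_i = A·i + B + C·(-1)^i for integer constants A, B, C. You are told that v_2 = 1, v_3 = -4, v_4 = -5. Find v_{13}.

-34

Plug in i = 2, 3, 4: 2A + B + C = 1; 3A + B - C = -4; 4A + B + C = -5.
Subtracting the first from the second: A - 2C = -5.
Subtracting the second from the third: A + 2C = -1.
Solving: C = 1, A = -3, then B = 6.
Hence v_{13} = -3·13 + 6 + 1·(-1) = -34.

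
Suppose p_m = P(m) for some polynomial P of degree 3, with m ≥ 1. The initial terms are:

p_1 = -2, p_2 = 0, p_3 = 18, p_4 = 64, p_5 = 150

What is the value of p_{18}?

10368

1st diffs: 2, 18, 46, 86.
2nd diffs: 16, 28, 40.
3rd diffs: 12, 12 (constant).
Newton forward-difference form: p_m = -2 + 2·C(m-1,1) + 16·C(m-1,2) + 12·C(m-1,3).
At m = 18: m-1 = 17, so p_{18} = -2 + 34 + 2176 + 8160 = 10368.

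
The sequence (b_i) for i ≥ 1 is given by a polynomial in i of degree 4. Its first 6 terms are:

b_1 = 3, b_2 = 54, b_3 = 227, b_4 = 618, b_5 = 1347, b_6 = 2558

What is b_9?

10883

1st diffs: 51, 173, 391, 729, 1211.
2nd diffs: 122, 218, 338, 482.
3rd diffs: 96, 120, 144.
4th diffs: 24, 24 (constant).
Newton forward-difference form: b_i = 3 + 51·C(i-1,1) + 122·C(i-1,2) + 96·C(i-1,3) + 24·C(i-1,4).
At i = 9: i-1 = 8, so b_9 = 3 + 408 + 3416 + 5376 + 1680 = 10883.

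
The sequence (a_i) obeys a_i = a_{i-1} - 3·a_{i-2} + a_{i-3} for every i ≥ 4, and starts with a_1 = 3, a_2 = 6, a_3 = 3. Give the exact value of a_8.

-30

Compute successive terms:
a_4 = -12;  a_5 = -15;  a_6 = 24;  a_7 = 57;  a_8 = -30.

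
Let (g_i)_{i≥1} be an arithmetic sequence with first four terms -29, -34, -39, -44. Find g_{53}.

-289

Common difference d = -5.
g_i = -29 + (i - 1)·(-5).
g_{53} = -29 + 52·(-5) = -289.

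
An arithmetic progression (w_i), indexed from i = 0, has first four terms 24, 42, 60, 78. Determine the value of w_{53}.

978

Common difference d = 18.
w_i = 24 + (i - 0)·18.
w_{53} = 24 + 53·18 = 978.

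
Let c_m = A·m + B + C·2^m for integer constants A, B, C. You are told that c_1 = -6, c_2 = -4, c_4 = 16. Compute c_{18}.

Write the equations: A + B + 2C = -6; 2A + B + 4C = -4; 4A + B + 16C = 16.
Subtracting the first from the second: A + 2C = 2.
Subtracting the second from the third: 2A + 12C = 20.
Solving: C = 2, A = -2, then B = -8.
Hence c_{18} = -2·18 + (-8) + 2·262144 = 524244.

524244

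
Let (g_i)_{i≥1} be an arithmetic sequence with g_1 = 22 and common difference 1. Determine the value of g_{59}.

g_i = 22 + (i - 1)·1.
g_{59} = 22 + 58·1 = 80.

80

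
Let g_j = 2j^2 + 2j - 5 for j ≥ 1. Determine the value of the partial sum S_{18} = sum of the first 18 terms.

Over j = 1..18: Σj = 171, Σj² = 2109.
Total = (2)·2109 + (2)·171 + (-5)·18 = 4470.

4470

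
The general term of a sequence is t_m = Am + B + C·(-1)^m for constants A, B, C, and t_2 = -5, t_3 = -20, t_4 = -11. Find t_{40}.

-119

At m = 2, 3, 4: 2A + B + C = -5; 3A + B - C = -20; 4A + B + C = -11.
Subtracting the first from the second: A - 2C = -15.
Subtracting the second from the third: A + 2C = 9.
Solving: C = 6, A = -3, then B = -5.
Hence t_{40} = -3·40 + (-5) + 6·1 = -119.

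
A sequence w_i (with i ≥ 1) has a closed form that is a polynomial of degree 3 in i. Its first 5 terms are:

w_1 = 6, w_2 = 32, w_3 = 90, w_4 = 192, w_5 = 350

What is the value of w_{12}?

4032

1st diffs: 26, 58, 102, 158.
2nd diffs: 32, 44, 56.
3rd diffs: 12, 12 (constant).
So w_i = 2i^3 + 4i^2.
Evaluating at i = 12 gives w_{12} = 4032.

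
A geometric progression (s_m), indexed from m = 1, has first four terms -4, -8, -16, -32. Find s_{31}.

Common ratio r = 2.
s_m = (-4)·2^(m-1).
s_{31} = (-4)·2^30 = -4294967296.

-4294967296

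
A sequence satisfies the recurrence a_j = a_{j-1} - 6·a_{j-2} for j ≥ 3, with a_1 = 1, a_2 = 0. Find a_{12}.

-17214

Compute successive terms:
a_3 = -6, a_4 = -6, a_5 = 30, a_6 = 66, a_7 = -114, a_8 = -510, a_9 = 174, a_{10} = 3234, a_{11} = 2190, a_{12} = -17214.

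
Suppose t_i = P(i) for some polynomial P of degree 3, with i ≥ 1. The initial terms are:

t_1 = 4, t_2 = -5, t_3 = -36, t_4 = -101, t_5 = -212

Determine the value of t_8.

-941

1st diffs: -9, -31, -65, -111.
2nd diffs: -22, -34, -46.
3rd diffs: -12, -12 (constant).
Newton forward-difference form: t_i = 4 + (-9)·C(i-1,1) + (-22)·C(i-1,2) + (-12)·C(i-1,3).
At i = 8: i-1 = 7, so t_8 = 4 - 63 - 462 - 420 = -941.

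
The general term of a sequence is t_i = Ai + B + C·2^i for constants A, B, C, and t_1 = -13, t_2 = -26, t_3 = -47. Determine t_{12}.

-16444

At i = 1, 2, 3: A + B + 2C = -13; 2A + B + 4C = -26; 3A + B + 8C = -47.
Subtracting the first from the second: A + 2C = -13.
Subtracting the second from the third: A + 4C = -21.
Solving: C = -4, A = -5, then B = 0.
So t_i = -5·i + 0 + (-4)·2^i; at i=12 this is -16444.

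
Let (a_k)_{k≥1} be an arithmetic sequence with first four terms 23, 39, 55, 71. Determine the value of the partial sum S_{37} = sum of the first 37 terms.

11507

Common difference d = 16.
a_k = 23 + (k - 1)·16.
a_{37} = 599; S = 37·(23 + 599)/2 = 11507.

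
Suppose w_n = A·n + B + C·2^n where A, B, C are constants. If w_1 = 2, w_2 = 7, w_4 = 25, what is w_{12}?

4129

At n = 1, 2, 4: A + B + 2C = 2; 2A + B + 4C = 7; 4A + B + 16C = 25.
Subtracting the first from the second: A + 2C = 5.
Subtracting the second from the third: 2A + 12C = 18.
Solving: C = 1, A = 3, then B = -3.
So w_n = 3·n + (-3) + 1·2^n; at n=12 this is 4129.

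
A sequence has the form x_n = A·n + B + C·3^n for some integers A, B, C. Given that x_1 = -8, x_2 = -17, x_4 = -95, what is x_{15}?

-14348954

The three given values yield: A + B + 3C = -8; 2A + B + 9C = -17; 4A + B + 81C = -95.
Subtracting the first from the second: A + 6C = -9.
Subtracting the second from the third: 2A + 72C = -78.
Solving: C = -1, A = -3, then B = -2.
So x_n = -3·n + (-2) + (-1)·3^n; at n=15 this is -14348954.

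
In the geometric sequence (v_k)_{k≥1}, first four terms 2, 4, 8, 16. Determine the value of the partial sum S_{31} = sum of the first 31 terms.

4294967294

Common ratio r = 2.
v_k = 2·2^(k-1).
S = 2·(2^31 - 1)/(2 - 1) = 2·(2147483648 - 1)/(1) = 4294967294.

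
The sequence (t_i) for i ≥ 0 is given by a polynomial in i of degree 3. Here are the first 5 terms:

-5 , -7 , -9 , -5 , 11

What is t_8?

1st diffs: -2, -2, 4, 16.
2nd diffs: 0, 6, 12.
3rd diffs: 6, 6 (constant).
Newton forward-difference form: t_i = -5 + (-2)·C(i,1) + 6·C(i,3).
At i = 8: i = 8, so t_8 = -5 - 16 + 336 = 315.

315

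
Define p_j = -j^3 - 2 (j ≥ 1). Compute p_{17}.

-4915

p_{17} = -1·17^3 - 2 = -4915.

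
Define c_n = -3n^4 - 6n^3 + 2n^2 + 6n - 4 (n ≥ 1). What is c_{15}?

-171589

c_{15} = -3·15^4 - 6·15^3 + 2·15^2 + 6·15 - 4 = -171589.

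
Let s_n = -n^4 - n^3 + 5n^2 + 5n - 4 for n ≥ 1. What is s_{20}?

-165904

s_{20} = -1·20^4 - 1·20^3 + 5·20^2 + 5·20 - 4 = -165904.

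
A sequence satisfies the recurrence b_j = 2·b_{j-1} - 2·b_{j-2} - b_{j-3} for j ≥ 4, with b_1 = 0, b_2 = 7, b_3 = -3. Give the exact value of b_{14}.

-2169

Step forward from the initial values:
b_4 = -20;  b_5 = -41;  b_6 = -39;  …;  b_{11} = -233;  b_{12} = -1375;  b_{13} = -2576;  b_{14} = -2169.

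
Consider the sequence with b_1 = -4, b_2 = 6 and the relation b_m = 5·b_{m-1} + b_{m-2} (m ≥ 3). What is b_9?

513266

Compute successive terms:
b_3 = 26;  b_4 = 136;  b_5 = 706;  b_6 = 3666;  b_7 = 19036;  b_8 = 98846;  b_9 = 513266.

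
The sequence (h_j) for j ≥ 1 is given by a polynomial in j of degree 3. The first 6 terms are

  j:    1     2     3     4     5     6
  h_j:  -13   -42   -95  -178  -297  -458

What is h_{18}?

1st diffs: -29, -53, -83, -119, -161.
2nd diffs: -24, -30, -36, -42.
3rd diffs: -6, -6, -6 (constant).
Newton forward-difference form: h_j = -13 + (-29)·C(j-1,1) + (-24)·C(j-1,2) + (-6)·C(j-1,3).
At j = 18: j-1 = 17, so h_{18} = -13 - 493 - 3264 - 4080 = -7850.

-7850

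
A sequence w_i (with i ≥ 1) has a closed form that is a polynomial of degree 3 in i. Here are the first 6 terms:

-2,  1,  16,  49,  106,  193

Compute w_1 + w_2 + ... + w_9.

1st diffs: 3, 15, 33, 57, 87.
2nd diffs: 12, 18, 24, 30.
3rd diffs: 6, 6, 6 (constant).
So w_i = i^3 - 4i + 1.
Continuing: 316, 481, 694.
Summing i = 1..9 (9 terms) gives 1854.

1854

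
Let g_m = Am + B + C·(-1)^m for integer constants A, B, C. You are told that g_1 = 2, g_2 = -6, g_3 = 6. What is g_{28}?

46

Write the equations: A + B - C = 2; 2A + B + C = -6; 3A + B - C = 6.
Subtracting the first from the second: A + 2C = -8.
Subtracting the second from the third: A - 2C = 12.
Solving: C = -5, A = 2, then B = -5.
Hence g_{28} = 2·28 + (-5) + (-5)·1 = 46.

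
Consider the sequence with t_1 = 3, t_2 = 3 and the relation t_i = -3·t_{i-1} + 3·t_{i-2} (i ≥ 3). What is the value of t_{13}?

-1205037

Compute successive terms:
t_3 = 0  t_4 = 9  t_5 = -27  …  t_{10} = 22113  t_{11} = -83835  t_{12} = 317844  t_{13} = -1205037.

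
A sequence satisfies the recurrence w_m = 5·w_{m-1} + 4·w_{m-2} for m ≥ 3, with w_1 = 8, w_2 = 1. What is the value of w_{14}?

6948542861

w_3 = 37; w_4 = 189; w_5 = 1093; …; w_{11} = 37489717; w_{12} = 213749949; w_{13} = 1218708613; w_{14} = 6948542861.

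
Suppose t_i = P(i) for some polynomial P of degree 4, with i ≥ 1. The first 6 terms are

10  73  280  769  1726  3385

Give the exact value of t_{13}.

1st diffs: 63, 207, 489, 957, 1659.
2nd diffs: 144, 282, 468, 702.
3rd diffs: 138, 186, 234.
4th diffs: 48, 48 (constant).
Newton forward-difference form: t_i = 10 + 63·C(i-1,1) + 144·C(i-1,2) + 138·C(i-1,3) + 48·C(i-1,4).
At i = 13: i-1 = 12, so t_{13} = 10 + 756 + 9504 + 30360 + 23760 = 64390.

64390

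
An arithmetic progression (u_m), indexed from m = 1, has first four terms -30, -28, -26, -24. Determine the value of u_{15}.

Common difference d = 2.
u_m = -30 + (m - 1)·2.
u_{15} = -30 + 14·2 = -2.

-2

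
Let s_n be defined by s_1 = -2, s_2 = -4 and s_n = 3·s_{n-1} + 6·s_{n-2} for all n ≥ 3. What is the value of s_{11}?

-2997648

s_3 = -24;  s_4 = -96;  s_5 = -432;  s_6 = -1872;  s_7 = -8208;  s_8 = -35856;  s_9 = -156816;  s_{10} = -685584;  s_{11} = -2997648.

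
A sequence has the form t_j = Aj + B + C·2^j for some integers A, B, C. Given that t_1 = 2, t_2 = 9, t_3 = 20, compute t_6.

The three given values yield: A + B + 2C = 2; 2A + B + 4C = 9; 3A + B + 8C = 20.
Subtracting the first from the second: A + 2C = 7.
Subtracting the second from the third: A + 4C = 11.
Solving: C = 2, A = 3, then B = -5.
So t_j = 3·j + (-5) + 2·2^j; at j=6 this is 141.

141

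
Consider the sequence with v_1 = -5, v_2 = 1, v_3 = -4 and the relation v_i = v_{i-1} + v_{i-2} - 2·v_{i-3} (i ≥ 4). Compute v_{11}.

Applying the relation repeatedly:
v_4 = 7; v_5 = 1; v_6 = 16; v_7 = 3; v_8 = 17; v_9 = -12; v_{10} = -1; v_{11} = -47.

-47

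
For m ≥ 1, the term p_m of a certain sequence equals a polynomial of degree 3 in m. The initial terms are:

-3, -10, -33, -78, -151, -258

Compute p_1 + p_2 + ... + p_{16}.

1st diffs: -7, -23, -45, -73, -107.
2nd diffs: -16, -22, -28, -34.
3rd diffs: -6, -6, -6 (constant).
Newton forward-difference form: p_m = -3 + (-7)·C(m-1,1) + (-16)·C(m-1,2) + (-6)·C(m-1,3).
Continuing: …, -405, -598, -843, -1146, …, p_{16} = -4518.
Summing m = 1..16 (16 terms) gives -20768.

-20768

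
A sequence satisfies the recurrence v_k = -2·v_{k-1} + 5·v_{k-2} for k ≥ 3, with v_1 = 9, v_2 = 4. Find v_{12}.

-1518814

Iterate the recurrence:
v_3 = 37  v_4 = -54  v_5 = 293  v_6 = -856  v_7 = 3177  v_8 = -10634  v_9 = 37153  v_{10} = -127476  v_{11} = 440717  v_{12} = -1518814.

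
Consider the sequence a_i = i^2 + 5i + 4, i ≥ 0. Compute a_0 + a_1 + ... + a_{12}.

1092

Over i = 0..12: Σi = 78, Σi² = 650.
Total = (1)·650 + (5)·78 + (4)·13 = 1092.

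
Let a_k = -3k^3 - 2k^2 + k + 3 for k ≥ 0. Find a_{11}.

a_{11} = -3·11^3 - 2·11^2 + 1·11 + 3 = -4221.

-4221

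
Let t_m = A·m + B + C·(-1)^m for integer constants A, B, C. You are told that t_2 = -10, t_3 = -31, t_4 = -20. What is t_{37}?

-201

The three given values yield: 2A + B + C = -10; 3A + B - C = -31; 4A + B + C = -20.
Subtracting the first from the second: A - 2C = -21.
Subtracting the second from the third: A + 2C = 11.
Solving: C = 8, A = -5, then B = -8.
Hence t_{37} = -5·37 + (-8) + 8·(-1) = -201.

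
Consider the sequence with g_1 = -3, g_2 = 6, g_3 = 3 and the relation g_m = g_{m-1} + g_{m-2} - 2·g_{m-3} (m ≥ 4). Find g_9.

-45

Step forward from the initial values:
g_4 = 15  g_5 = 6  g_6 = 15  g_7 = -9  g_8 = -6  g_9 = -45.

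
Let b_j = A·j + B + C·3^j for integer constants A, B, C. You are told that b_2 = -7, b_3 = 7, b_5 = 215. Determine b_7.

Write the equations: 2A + B + 9C = -7; 3A + B + 27C = 7; 5A + B + 243C = 215.
Subtracting the first from the second: A + 18C = 14.
Subtracting the second from the third: 2A + 216C = 208.
Solving: C = 1, A = -4, then B = -8.
So b_j = -4·j + (-8) + 1·3^j; at j=7 this is 2151.

2151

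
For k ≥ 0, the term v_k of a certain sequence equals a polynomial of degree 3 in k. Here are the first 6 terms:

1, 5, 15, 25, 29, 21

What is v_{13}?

1st diffs: 4, 10, 10, 4, -8.
2nd diffs: 6, 0, -6, -12.
3rd diffs: -6, -6, -6 (constant).
Newton forward-difference form: v_k = 1 + 4·C(k,1) + 6·C(k,2) + (-6)·C(k,3).
At k = 13: k = 13, so v_{13} = 1 + 52 + 468 - 1716 = -1195.

-1195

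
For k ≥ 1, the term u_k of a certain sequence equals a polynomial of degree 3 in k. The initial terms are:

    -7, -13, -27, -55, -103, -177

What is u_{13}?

1st diffs: -6, -14, -28, -48, -74.
2nd diffs: -8, -14, -20, -26.
3rd diffs: -6, -6, -6 (constant).
Newton forward-difference form: u_k = -7 + (-6)·C(k-1,1) + (-8)·C(k-1,2) + (-6)·C(k-1,3).
At k = 13: k-1 = 12, so u_{13} = -7 - 72 - 528 - 1320 = -1927.

-1927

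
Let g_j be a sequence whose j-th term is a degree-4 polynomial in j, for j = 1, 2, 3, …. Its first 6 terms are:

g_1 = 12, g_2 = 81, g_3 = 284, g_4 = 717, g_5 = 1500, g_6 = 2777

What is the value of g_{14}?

55977

1st diffs: 69, 203, 433, 783, 1277.
2nd diffs: 134, 230, 350, 494.
3rd diffs: 96, 120, 144.
4th diffs: 24, 24 (constant).
Newton forward-difference form: g_j = 12 + 69·C(j-1,1) + 134·C(j-1,2) + 96·C(j-1,3) + 24·C(j-1,4).
At j = 14: j-1 = 13, so g_{14} = 12 + 897 + 10452 + 27456 + 17160 = 55977.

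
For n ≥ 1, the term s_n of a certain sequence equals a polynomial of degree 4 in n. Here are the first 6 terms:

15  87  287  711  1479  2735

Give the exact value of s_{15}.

1st diffs: 72, 200, 424, 768, 1256.
2nd diffs: 128, 224, 344, 488.
3rd diffs: 96, 120, 144.
4th diffs: 24, 24 (constant).
Newton forward-difference form: s_n = 15 + 72·C(n-1,1) + 128·C(n-1,2) + 96·C(n-1,3) + 24·C(n-1,4).
At n = 15: n-1 = 14, so s_{15} = 15 + 1008 + 11648 + 34944 + 24024 = 71639.

71639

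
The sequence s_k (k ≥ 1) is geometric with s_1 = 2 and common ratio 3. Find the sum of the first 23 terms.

s_k = 2·3^(k-1).
S = 2·(3^23 - 1)/(3 - 1) = 2·(94143178827 - 1)/(2) = 94143178826.

94143178826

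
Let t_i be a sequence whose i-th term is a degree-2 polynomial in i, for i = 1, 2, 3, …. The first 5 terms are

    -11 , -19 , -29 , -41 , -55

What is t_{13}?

-239

1st diffs: -8, -10, -12, -14.
2nd diffs: -2, -2, -2 (constant).
So t_i = -i^2 - 5i - 5.
Evaluating at i = 13 gives t_{13} = -239.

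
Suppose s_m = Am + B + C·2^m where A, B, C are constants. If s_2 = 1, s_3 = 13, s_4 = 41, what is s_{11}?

8141

Plug in m = 2, 3, 4: 2A + B + 4C = 1; 3A + B + 8C = 13; 4A + B + 16C = 41.
Subtracting the first from the second: A + 4C = 12.
Subtracting the second from the third: A + 8C = 28.
Solving: C = 4, A = -4, then B = -7.
Hence s_{11} = -4·11 + (-7) + 4·2048 = 8141.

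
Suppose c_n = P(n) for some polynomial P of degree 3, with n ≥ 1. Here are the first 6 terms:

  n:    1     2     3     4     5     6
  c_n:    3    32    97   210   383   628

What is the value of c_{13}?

5367

1st diffs: 29, 65, 113, 173, 245.
2nd diffs: 36, 48, 60, 72.
3rd diffs: 12, 12, 12 (constant).
So c_n = 2n^3 + 6n^2 - 3n - 2.
Evaluating at n = 13 gives c_{13} = 5367.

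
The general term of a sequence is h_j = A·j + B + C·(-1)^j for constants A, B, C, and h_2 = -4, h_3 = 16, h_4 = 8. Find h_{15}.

88

At j = 2, 3, 4: 2A + B + C = -4; 3A + B - C = 16; 4A + B + C = 8.
Subtracting the first from the second: A - 2C = 20.
Subtracting the second from the third: A + 2C = -8.
Solving: C = -7, A = 6, then B = -9.
So h_j = 6·j + (-9) + (-7)·(-1)^j; at j=15 this is 88.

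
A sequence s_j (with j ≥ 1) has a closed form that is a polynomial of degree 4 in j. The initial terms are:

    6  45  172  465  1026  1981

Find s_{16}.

1st diffs: 39, 127, 293, 561, 955.
2nd diffs: 88, 166, 268, 394.
3rd diffs: 78, 102, 126.
4th diffs: 24, 24 (constant).
Newton forward-difference form: s_j = 6 + 39·C(j-1,1) + 88·C(j-1,2) + 78·C(j-1,3) + 24·C(j-1,4).
At j = 16: j-1 = 15, so s_{16} = 6 + 585 + 9240 + 35490 + 32760 = 78081.

78081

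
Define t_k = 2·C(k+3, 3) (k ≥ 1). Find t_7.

240

C(10, 3) = 120, so t_7 = 240.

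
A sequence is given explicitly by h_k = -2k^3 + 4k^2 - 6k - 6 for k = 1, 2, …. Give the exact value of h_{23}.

h_{23} = -2·23^3 + 4·23^2 - 6·23 - 6 = -22362.

-22362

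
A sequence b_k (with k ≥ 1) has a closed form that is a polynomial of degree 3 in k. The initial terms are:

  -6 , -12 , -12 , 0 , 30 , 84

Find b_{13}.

1st diffs: -6, 0, 12, 30, 54.
2nd diffs: 6, 12, 18, 24.
3rd diffs: 6, 6, 6 (constant).
Newton forward-difference form: b_k = -6 + (-6)·C(k-1,1) + 6·C(k-1,2) + 6·C(k-1,3).
At k = 13: k-1 = 12, so b_{13} = -6 - 72 + 396 + 1320 = 1638.

1638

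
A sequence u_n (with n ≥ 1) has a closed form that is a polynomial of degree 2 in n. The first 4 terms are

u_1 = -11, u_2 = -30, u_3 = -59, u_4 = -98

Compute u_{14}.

-1038

1st diffs: -19, -29, -39.
2nd diffs: -10, -10 (constant).
Newton forward-difference form: u_n = -11 + (-19)·C(n-1,1) + (-10)·C(n-1,2).
At n = 14: n-1 = 13, so u_{14} = -11 - 247 - 780 = -1038.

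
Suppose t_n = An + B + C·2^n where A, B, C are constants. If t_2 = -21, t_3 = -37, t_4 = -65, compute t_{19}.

At n = 2, 3, 4: 2A + B + 4C = -21; 3A + B + 8C = -37; 4A + B + 16C = -65.
Subtracting the first from the second: A + 4C = -16.
Subtracting the second from the third: A + 8C = -28.
Solving: C = -3, A = -4, then B = -1.
So t_n = -4·n + (-1) + (-3)·2^n; at n=19 this is -1572941.

-1572941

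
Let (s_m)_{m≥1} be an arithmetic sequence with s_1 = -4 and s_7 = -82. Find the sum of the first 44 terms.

-12474

Common difference d = (-82 - (-4)) / (7 - 1) = -13.
s_m = -4 + (m - 1)·(-13).
s_{44} = -563; S = 44·(-4 + (-563))/2 = -12474.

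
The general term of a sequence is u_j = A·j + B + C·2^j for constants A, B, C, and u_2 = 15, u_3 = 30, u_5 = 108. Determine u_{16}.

196653

The three given values yield: 2A + B + 4C = 15; 3A + B + 8C = 30; 5A + B + 32C = 108.
Subtracting the first from the second: A + 4C = 15.
Subtracting the second from the third: 2A + 24C = 78.
Solving: C = 3, A = 3, then B = -3.
Hence u_{16} = 3·16 + (-3) + 3·65536 = 196653.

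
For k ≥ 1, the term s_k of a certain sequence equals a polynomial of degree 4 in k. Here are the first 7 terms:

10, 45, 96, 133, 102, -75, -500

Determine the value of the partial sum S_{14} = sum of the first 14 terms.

-68929

1st diffs: 35, 51, 37, -31, -177, -425.
2nd diffs: 16, -14, -68, -146, -248.
3rd diffs: -30, -54, -78, -102.
4th diffs: -24, -24, -24 (constant).
Newton forward-difference form: s_k = 10 + 35·C(k-1,1) + 16·C(k-1,2) + (-30)·C(k-1,3) + (-24)·C(k-1,4).
Continuing: …, -1299, -2622, -4643, -7560, …, s_{14} = -24027.
Summing k = 1..14 (14 terms) gives -68929.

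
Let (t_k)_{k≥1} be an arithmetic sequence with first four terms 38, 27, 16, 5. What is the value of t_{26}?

Common difference d = -11.
t_k = 38 + (k - 1)·(-11).
t_{26} = 38 + 25·(-11) = -237.

-237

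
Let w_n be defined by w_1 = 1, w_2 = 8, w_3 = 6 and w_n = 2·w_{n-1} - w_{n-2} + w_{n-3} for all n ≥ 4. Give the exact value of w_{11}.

w_4 = 5  w_5 = 12  w_6 = 25  w_7 = 43  w_8 = 73  w_9 = 128  w_{10} = 226  w_{11} = 397.

397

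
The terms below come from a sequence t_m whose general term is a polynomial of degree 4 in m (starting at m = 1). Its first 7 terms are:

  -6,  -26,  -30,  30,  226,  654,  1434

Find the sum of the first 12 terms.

44896

1st diffs: -20, -4, 60, 196, 428, 780.
2nd diffs: 16, 64, 136, 232, 352.
3rd diffs: 48, 72, 96, 120.
4th diffs: 24, 24, 24 (constant).
Newton forward-difference form: t_m = -6 + (-20)·C(m-1,1) + 16·C(m-1,2) + 48·C(m-1,3) + 24·C(m-1,4).
Continuing: …, 2710, 4650, 7446, 11314, …, t_{12} = 16494.
Summing m = 1..12 (12 terms) gives 44896.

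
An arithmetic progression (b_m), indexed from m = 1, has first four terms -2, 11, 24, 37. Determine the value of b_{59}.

752

Common difference d = 13.
b_m = -2 + (m - 1)·13.
b_{59} = -2 + 58·13 = 752.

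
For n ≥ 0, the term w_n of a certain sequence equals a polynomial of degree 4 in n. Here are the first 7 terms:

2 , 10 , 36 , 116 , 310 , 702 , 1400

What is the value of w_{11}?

1st diffs: 8, 26, 80, 194, 392, 698.
2nd diffs: 18, 54, 114, 198, 306.
3rd diffs: 36, 60, 84, 108.
4th diffs: 24, 24, 24 (constant).
Newton forward-difference form: w_n = 2 + 8·C(n,1) + 18·C(n,2) + 36·C(n,3) + 24·C(n,4).
At n = 11: n = 11, so w_{11} = 2 + 88 + 990 + 5940 + 7920 = 14940.

14940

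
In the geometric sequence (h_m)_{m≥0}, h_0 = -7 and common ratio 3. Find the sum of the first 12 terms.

-1860040

h_m = (-7)·3^(m-0).
S = (-7)·(3^12 - 1)/(3 - 1) = (-7)·(531441 - 1)/(2) = -1860040.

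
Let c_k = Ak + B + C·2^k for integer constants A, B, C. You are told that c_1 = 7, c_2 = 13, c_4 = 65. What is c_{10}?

5081

Write the equations: A + B + 2C = 7; 2A + B + 4C = 13; 4A + B + 16C = 65.
Subtracting the first from the second: A + 2C = 6.
Subtracting the second from the third: 2A + 12C = 52.
Solving: C = 5, A = -4, then B = 1.
So c_k = -4·k + 1 + 5·2^k; at k=10 this is 5081.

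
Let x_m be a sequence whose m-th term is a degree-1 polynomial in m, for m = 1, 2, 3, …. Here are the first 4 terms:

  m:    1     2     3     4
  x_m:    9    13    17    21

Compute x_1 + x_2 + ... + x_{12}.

1st diffs: 4, 4, 4 (constant).
So x_m = 4m + 5.
Continuing: …, 25, 29, 33, 37, …, x_{12} = 53.
Summing m = 1..12 (12 terms) gives 372.

372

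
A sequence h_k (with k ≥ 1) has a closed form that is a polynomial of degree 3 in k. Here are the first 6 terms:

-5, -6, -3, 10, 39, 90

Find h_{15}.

2529

1st diffs: -1, 3, 13, 29, 51.
2nd diffs: 4, 10, 16, 22.
3rd diffs: 6, 6, 6 (constant).
Newton forward-difference form: h_k = -5 + (-1)·C(k-1,1) + 4·C(k-1,2) + 6·C(k-1,3).
At k = 15: k-1 = 14, so h_{15} = -5 - 14 + 364 + 2184 = 2529.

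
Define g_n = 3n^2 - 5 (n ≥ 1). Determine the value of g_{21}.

g_{21} = 3·21^2 - 5 = 1318.

1318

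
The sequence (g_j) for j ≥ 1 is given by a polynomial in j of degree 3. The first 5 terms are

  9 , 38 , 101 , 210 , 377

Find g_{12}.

1st diffs: 29, 63, 109, 167.
2nd diffs: 34, 46, 58.
3rd diffs: 12, 12 (constant).
Newton forward-difference form: g_j = 9 + 29·C(j-1,1) + 34·C(j-1,2) + 12·C(j-1,3).
At j = 12: j-1 = 11, so g_{12} = 9 + 319 + 1870 + 1980 = 4178.

4178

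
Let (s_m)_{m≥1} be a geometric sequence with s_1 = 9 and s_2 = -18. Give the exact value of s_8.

-1152

Common ratio r = -2.
s_m = 9·(-2)^(m-1).
s_8 = 9·(-2)^7 = -1152.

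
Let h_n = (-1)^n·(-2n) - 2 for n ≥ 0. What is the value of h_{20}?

-42

(-1)^20 = 1; -2n at n=20 is -40; so h_{20} = -42.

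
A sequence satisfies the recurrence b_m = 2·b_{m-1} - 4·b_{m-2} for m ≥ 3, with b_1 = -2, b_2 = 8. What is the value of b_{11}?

Compute successive terms:
b_3 = 24; b_4 = 16; b_5 = -64; b_6 = -192; b_7 = -128; b_8 = 512; b_9 = 1536; b_{10} = 1024; b_{11} = -4096.

-4096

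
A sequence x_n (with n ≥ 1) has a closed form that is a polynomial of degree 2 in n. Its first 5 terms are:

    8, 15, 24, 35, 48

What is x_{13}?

1st diffs: 7, 9, 11, 13.
2nd diffs: 2, 2, 2 (constant).
Newton forward-difference form: x_n = 8 + 7·C(n-1,1) + 2·C(n-1,2).
At n = 13: n-1 = 12, so x_{13} = 8 + 84 + 132 = 224.

224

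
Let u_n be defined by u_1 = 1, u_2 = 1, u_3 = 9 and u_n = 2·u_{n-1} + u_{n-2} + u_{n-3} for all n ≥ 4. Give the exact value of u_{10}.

Iterate the recurrence:
u_4 = 20  u_5 = 50  u_6 = 129  u_7 = 328  u_8 = 835  u_9 = 2127  u_{10} = 5417.

5417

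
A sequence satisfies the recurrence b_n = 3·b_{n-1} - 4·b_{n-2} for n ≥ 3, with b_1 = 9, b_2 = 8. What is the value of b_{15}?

-69852

b_3 = -12  b_4 = -68  b_5 = -156  …  b_{12} = -10244  b_{13} = -38556  b_{14} = -74692  b_{15} = -69852.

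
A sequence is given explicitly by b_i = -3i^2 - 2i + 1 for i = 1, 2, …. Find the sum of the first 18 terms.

Over i = 1..18: Σi = 171, Σi² = 2109.
Total = (-3)·2109 + (-2)·171 + (1)·18 = -6651.

-6651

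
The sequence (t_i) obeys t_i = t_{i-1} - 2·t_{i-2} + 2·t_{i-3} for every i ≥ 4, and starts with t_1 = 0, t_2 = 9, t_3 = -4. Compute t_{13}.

t_4 = -22  t_5 = 4  t_6 = 40  t_7 = -12  t_8 = -84  t_9 = 20  t_{10} = 164  t_{11} = -44  t_{12} = -332  t_{13} = 84.

84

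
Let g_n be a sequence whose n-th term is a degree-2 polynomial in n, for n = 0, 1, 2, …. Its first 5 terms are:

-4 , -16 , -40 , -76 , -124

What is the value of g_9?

1st diffs: -12, -24, -36, -48.
2nd diffs: -12, -12, -12 (constant).
Newton forward-difference form: g_n = -4 + (-12)·C(n,1) + (-12)·C(n,2).
At n = 9: n = 9, so g_9 = -4 - 108 - 432 = -544.

-544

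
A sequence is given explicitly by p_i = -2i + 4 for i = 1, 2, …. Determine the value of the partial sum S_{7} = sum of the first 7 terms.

-28

Over i = 1..7: Σi = 28.
Total = (-2)·28 + (4)·7 = -28.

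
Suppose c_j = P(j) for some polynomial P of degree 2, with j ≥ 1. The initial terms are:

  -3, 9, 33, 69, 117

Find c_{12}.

789

1st diffs: 12, 24, 36, 48.
2nd diffs: 12, 12, 12 (constant).
Newton forward-difference form: c_j = -3 + 12·C(j-1,1) + 12·C(j-1,2).
At j = 12: j-1 = 11, so c_{12} = -3 + 132 + 660 = 789.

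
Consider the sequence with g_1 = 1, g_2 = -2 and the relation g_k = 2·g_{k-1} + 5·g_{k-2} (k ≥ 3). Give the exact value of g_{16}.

-13091588

Iterate the recurrence:
g_3 = 1, g_4 = -8, g_5 = -11, …, g_{13} = -318851, g_{14} = -1100342, g_{15} = -3794939, g_{16} = -13091588.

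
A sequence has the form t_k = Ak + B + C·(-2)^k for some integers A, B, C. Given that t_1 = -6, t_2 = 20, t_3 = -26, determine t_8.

1040

Plug in k = 1, 2, 3: A + B - 2C = -6; 2A + B + 4C = 20; 3A + B - 8C = -26.
Subtracting the first from the second: A + 6C = 26.
Subtracting the second from the third: A - 12C = -46.
Solving: C = 4, A = 2, then B = 0.
Hence t_8 = 2·8 + 0 + 4·256 = 1040.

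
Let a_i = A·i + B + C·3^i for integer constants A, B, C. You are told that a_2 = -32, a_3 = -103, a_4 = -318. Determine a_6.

Plug in i = 2, 3, 4: 2A + B + 9C = -32; 3A + B + 27C = -103; 4A + B + 81C = -318.
Subtracting the first from the second: A + 18C = -71.
Subtracting the second from the third: A + 54C = -215.
Solving: C = -4, A = 1, then B = 2.
Hence a_6 = 1·6 + 2 + (-4)·729 = -2908.

-2908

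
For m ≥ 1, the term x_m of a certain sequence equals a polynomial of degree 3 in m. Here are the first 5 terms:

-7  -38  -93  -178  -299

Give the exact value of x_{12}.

1st diffs: -31, -55, -85, -121.
2nd diffs: -24, -30, -36.
3rd diffs: -6, -6 (constant).
Newton forward-difference form: x_m = -7 + (-31)·C(m-1,1) + (-24)·C(m-1,2) + (-6)·C(m-1,3).
At m = 12: m-1 = 11, so x_{12} = -7 - 341 - 1320 - 990 = -2658.

-2658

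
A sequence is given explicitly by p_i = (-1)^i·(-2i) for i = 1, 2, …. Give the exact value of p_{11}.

22

(-1)^11 = -1; -2i at i=11 is -22; so p_{11} = 22.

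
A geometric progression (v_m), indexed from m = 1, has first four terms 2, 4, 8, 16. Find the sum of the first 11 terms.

4094

Common ratio r = 2.
v_m = 2·2^(m-1).
S = 2·(2^11 - 1)/(2 - 1) = 2·(2048 - 1)/(1) = 4094.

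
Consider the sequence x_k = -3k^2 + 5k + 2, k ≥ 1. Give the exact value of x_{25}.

x_{25} = -3·25^2 + 5·25 + 2 = -1748.

-1748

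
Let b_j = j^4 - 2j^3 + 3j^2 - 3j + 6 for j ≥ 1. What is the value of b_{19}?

b_{19} = 1·19^4 - 2·19^3 + 3·19^2 - 3·19 + 6 = 117635.

117635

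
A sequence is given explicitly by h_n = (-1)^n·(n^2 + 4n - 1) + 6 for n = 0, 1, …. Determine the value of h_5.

(-1)^5 = -1; n^2 + 4n - 1 at n=5 is 44; so h_5 = -38.

-38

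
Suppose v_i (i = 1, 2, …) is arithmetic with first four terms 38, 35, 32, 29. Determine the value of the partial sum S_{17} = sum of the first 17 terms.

238

Common difference d = -3.
v_i = 38 + (i - 1)·(-3).
v_{17} = -10; S = 17·(38 + (-10))/2 = 238.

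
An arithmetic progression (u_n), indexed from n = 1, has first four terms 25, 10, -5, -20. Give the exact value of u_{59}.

-845

Common difference d = -15.
u_n = 25 + (n - 1)·(-15).
u_{59} = 25 + 58·(-15) = -845.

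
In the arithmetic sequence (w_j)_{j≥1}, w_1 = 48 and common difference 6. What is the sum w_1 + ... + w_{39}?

w_j = 48 + (j - 1)·6.
w_{39} = 276; S = 39·(48 + 276)/2 = 6318.

6318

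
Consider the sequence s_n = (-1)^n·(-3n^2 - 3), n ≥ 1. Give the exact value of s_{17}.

(-1)^17 = -1; -3n^2 - 3 at n=17 is -870; so s_{17} = 870.

870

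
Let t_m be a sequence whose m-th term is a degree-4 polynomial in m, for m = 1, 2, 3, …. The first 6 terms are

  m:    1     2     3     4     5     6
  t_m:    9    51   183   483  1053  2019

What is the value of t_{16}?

1st diffs: 42, 132, 300, 570, 966.
2nd diffs: 90, 168, 270, 396.
3rd diffs: 78, 102, 126.
4th diffs: 24, 24 (constant).
Newton forward-difference form: t_m = 9 + 42·C(m-1,1) + 90·C(m-1,2) + 78·C(m-1,3) + 24·C(m-1,4).
At m = 16: m-1 = 15, so t_{16} = 9 + 630 + 9450 + 35490 + 32760 = 78339.

78339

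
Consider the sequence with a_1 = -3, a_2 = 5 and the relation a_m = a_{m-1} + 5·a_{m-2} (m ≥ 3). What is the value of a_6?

Compute successive terms:
a_3 = -10; a_4 = 15; a_5 = -35; a_6 = 40.

40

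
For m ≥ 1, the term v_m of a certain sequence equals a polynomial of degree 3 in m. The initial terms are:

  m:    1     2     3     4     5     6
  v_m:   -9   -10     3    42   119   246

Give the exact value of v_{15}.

5619

1st diffs: -1, 13, 39, 77, 127.
2nd diffs: 14, 26, 38, 50.
3rd diffs: 12, 12, 12 (constant).
Newton forward-difference form: v_m = -9 + (-1)·C(m-1,1) + 14·C(m-1,2) + 12·C(m-1,3).
At m = 15: m-1 = 14, so v_{15} = -9 - 14 + 1274 + 4368 = 5619.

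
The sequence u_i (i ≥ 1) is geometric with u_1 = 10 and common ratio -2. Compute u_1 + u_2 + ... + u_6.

u_i = 10·(-2)^(i-1).
S = 10·((-2)^6 - 1)/(-2 - 1) = 10·(64 - 1)/(-3) = -210.

-210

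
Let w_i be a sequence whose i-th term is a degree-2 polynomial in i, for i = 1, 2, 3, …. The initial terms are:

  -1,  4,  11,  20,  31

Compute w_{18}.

356

1st diffs: 5, 7, 9, 11.
2nd diffs: 2, 2, 2 (constant).
Newton forward-difference form: w_i = -1 + 5·C(i-1,1) + 2·C(i-1,2).
At i = 18: i-1 = 17, so w_{18} = -1 + 85 + 272 = 356.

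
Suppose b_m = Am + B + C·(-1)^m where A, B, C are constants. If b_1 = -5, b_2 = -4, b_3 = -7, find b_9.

-13

The three given values yield: A + B - C = -5; 2A + B + C = -4; 3A + B - C = -7.
Subtracting the first from the second: A + 2C = 1.
Subtracting the second from the third: A - 2C = -3.
Solving: C = 1, A = -1, then B = -3.
So b_m = -1·m + (-3) + 1·(-1)^m; at m=9 this is -13.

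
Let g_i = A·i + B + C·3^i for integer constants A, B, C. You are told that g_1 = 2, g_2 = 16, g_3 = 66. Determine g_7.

6530

Plug in i = 1, 2, 3: A + B + 3C = 2; 2A + B + 9C = 16; 3A + B + 27C = 66.
Subtracting the first from the second: A + 6C = 14.
Subtracting the second from the third: A + 18C = 50.
Solving: C = 3, A = -4, then B = -3.
So g_i = -4·i + (-3) + 3·3^i; at i=7 this is 6530.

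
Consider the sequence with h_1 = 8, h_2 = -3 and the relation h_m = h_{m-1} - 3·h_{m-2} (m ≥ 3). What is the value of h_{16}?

Step forward from the initial values:
h_3 = -27  h_4 = -18  h_5 = 63  …  h_{13} = -6552  h_{14} = -2043  h_{15} = 17613  h_{16} = 23742.

23742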